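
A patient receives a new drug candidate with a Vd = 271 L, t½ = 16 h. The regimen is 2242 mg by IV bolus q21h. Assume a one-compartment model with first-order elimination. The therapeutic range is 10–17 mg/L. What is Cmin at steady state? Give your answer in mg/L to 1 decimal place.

Over one 21-h interval, 21/16 ≈ 1.3125 half-lives elapse, leaving f ≈ 0.4026 of each dose.
At steady state, accumulation factor R = 1/(1 − e^(−kτ)) ≈ 1.6739.
Single-dose peak C₀ = D/Vd = 2242/271 ≈ 8.273 mg/L.
Steady-state peak Cmax,ss = C₀·R ≈ 8.273 × 1.6739 ≈ 13.848 mg/L.
One interval later, Cmin,ss = Cmax,ss·e^(−kτ) ≈ 13.848 × 0.4026 ≈ 5.575 mg/L.
Trough 5.6 mg/L vs MEC 10 mg/L: subtherapeutic.

5.6 mg/L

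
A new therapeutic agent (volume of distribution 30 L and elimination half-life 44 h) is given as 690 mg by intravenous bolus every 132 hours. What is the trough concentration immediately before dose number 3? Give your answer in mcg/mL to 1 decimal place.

3.2 mcg/mL

f = (1/2)^(τ/t½) = (1/2)^(132/44) ≈ 0.1250.
C₀ = D/Vd = 690/30 ≈ 23.000 mcg/mL.
Before the 3rd dose, 2 doses have been given. Superposition: Cmin = C₀·(f + f²).
≈ 23.000 × (0.1250 + 0.0156) ≈ 23.000 × 0.1406 ≈ 3.234 mcg/mL.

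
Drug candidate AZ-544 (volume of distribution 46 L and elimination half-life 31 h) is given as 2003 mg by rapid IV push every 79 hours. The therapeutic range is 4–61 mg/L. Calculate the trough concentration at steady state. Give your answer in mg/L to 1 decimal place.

9.0 mg/L

τ/t½ = 79/31 ≈ 2.5484, so fraction remaining f = (1/2)^(79/31) ≈ 0.1709.
At steady state, accumulation factor R = 1/(1 − e^(−kτ)) ≈ 1.2061.
Each bolus raises the concentration by D/Vd = 2003/46 ≈ 43.543 mg/L.
Steady-state peak Cmax,ss = C₀·R ≈ 43.543 × 1.2061 ≈ 52.517 mg/L.
Steady-state trough Cmin,ss = Cmax,ss·f ≈ 52.517 × 0.1709 ≈ 8.975 mg/L.
Trough 9.0 mg/L vs MEC 4 mg/L: adequate.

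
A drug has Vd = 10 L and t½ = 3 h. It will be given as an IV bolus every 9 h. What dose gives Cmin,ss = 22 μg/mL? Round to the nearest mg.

τ/t½ = 9/3 ≈ 3, so f = (1/2)^(9/3) ≈ 0.125000.
Cmin,ss = (D/Vd)·f/(1−f), so D = Cmin,ss·Vd·(1−f)/f.
D = 22 × 10 × (1−f)/f ≈ 22 × 10 × 7.00000 ≈ 1540.00 mg.

1540 mg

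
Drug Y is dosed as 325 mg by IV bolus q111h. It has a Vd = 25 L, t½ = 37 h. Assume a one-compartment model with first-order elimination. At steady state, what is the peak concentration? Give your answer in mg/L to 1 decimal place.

The dosing interval is 3 half-lives, so f = 2^(−3) = 0.125.
At steady state, R = 1/(1 − 0.125) = 8/7.
Single-dose peak C₀ = D/Vd = 325/25 = 13 mg/L.
Steady-state peak Cmax,ss = C₀·R = 13 × 8/7 ≈ 14.857 mg/L.

14.9 mg/L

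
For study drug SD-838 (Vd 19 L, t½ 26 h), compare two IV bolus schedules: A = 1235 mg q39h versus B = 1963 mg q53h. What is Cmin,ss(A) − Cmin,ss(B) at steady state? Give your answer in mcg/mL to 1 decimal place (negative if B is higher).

Regimen A: f = (1/2)^(39/26) ≈ 0.3536; Cmin,ss = (1235/19)·f/(1−f) ≈ 35.557 mcg/mL.
Regimen B: f = (1/2)^(53/26) ≈ 0.2434; Cmin,ss = (1963/19)·f/(1−f) ≈ 33.237 mcg/mL.
Difference ≈ 35.557 − 33.237 ≈ 2.320 mcg/mL.

2.3 mcg/mL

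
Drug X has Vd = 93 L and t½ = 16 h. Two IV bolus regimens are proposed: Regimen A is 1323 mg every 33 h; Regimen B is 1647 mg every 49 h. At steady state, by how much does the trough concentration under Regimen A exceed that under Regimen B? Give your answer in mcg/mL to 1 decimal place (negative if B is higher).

2.1 mcg/mL

Regimen A: f = (1/2)^(33/16) ≈ 0.2394; Cmin,ss = (1323/93)·f/(1−f) ≈ 4.478 mcg/mL.
Regimen B: f = (1/2)^(49/16) ≈ 0.1197; Cmin,ss = (1647/93)·f/(1−f) ≈ 2.408 mcg/mL.
Difference ≈ 4.478 − 2.408 ≈ 2.070 mcg/mL.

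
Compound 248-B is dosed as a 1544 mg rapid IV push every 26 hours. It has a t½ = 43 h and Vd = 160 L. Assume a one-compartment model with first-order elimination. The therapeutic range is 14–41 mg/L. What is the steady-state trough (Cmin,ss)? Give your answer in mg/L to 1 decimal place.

18.5 mg/L

k = ln2/t½ = ln2/43 ≈ 0.016120 h⁻¹; fraction remaining f = e^(−kτ) = e^(−0.016120×26) ≈ 0.6576.
Accumulation ratio R = 1/(1 − f) ≈ 1/0.3424 ≈ 2.9206.
Single-dose peak C₀ = D/Vd = 1544/160 ≈ 9.650 mg/L.
Steady-state peak Cmax,ss = C₀·R ≈ 9.650 × 2.9206 ≈ 28.184 mg/L.
Steady-state trough Cmin,ss = Cmax,ss·f ≈ 28.184 × 0.6576 ≈ 18.534 mg/L.
Trough 18.5 mg/L vs MEC 14 mg/L: adequate.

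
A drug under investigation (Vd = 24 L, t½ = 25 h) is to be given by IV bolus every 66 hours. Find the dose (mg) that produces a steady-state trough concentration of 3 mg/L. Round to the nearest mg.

τ/t½ = 66/25 ≈ 2.64, so f = (1/2)^(66/25) ≈ 0.160428.
Cmin,ss = (D/Vd)·f/(1−f), so D = Cmin,ss·Vd·(1−f)/f.
D = 3 × 24 × (1−f)/f ≈ 3 × 24 × 5.23333 ≈ 376.80 mg.

377 mg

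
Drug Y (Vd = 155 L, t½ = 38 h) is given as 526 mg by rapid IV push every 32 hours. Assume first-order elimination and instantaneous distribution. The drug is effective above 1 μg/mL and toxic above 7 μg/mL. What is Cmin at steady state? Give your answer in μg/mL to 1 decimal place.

4.3 μg/mL

Over one 32-h interval, 32/38 ≈ 0.84211 half-lives elapse, leaving f ≈ 0.5578 of each dose.
Accumulation ratio R = 1/(1 − f) ≈ 1/0.4422 ≈ 2.2614.
Each bolus raises the concentration by D/Vd = 526/155 ≈ 3.394 μg/mL.
Cmax,ss = C₀/(1 − f) ≈ 3.394/0.4422 ≈ 7.675 μg/mL.
Steady-state trough Cmin,ss = Cmax,ss·f ≈ 7.675 × 0.5578 ≈ 4.281 μg/mL.
Trough 4.3 μg/mL vs MEC 1 μg/mL: adequate.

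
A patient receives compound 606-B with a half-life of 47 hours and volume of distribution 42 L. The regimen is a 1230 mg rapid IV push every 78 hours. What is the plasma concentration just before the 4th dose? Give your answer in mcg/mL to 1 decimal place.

f = (1/2)^(τ/t½) = (1/2)^(78/47) ≈ 0.3165.
C₀ = D/Vd = 1230/42 ≈ 29.286 mcg/mL.
Before the 4th dose, 3 doses have been given. Superposition: Cmin = C₀·(f + f² + … + f^3).
≈ 29.286 × (0.3165 + 0.1002 + 0.0317) ≈ 29.286 × 0.4484 ≈ 13.132 mcg/mL.

13.1 mcg/mL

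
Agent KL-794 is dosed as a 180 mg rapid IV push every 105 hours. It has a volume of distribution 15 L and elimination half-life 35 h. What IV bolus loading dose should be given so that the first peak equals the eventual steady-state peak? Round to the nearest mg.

f = (1/2)^(105/35) ≈ 0.125000; accumulation ratio R = 1/(1−f) ≈ 1.14286.
Loading dose to hit Cmax,ss on first dose: D_load = D_maint·R ≈ 180 × 1.14286 ≈ 205.71 mg.

206 mg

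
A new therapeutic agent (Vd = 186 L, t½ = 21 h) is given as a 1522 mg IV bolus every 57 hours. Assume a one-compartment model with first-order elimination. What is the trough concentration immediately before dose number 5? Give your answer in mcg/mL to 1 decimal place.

1.5 mcg/mL

f = (1/2)^(τ/t½) = (1/2)^(57/21) ≈ 0.1524.
C₀ = D/Vd = 1522/186 ≈ 8.183 mcg/mL.
Before the 5th dose, 4 doses have been given. Superposition: Cmin = C₀·(f + f² + … + f^4).
≈ 8.183 × (0.1524 + 0.0232 + 0.0035 + 0.0005) ≈ 8.183 × 0.1796 ≈ 1.470 mcg/mL.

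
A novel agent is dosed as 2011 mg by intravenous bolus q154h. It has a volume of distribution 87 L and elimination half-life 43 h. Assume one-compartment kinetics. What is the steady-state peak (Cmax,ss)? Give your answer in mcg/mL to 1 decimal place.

k = ln2/t½ = ln2/43 ≈ 0.016120 h⁻¹; fraction remaining f = e^(−kτ) = e^(−0.016120×154) ≈ 0.0835.
Accumulation ratio R = 1/(1 − f) ≈ 1/0.9165 ≈ 1.0911.
Single-dose peak C₀ = D/Vd = 2011/87 ≈ 23.115 mcg/mL.
Steady-state peak Cmax,ss = C₀·R ≈ 23.115 × 1.0911 ≈ 25.221 mcg/mL.

25.2 mcg/mL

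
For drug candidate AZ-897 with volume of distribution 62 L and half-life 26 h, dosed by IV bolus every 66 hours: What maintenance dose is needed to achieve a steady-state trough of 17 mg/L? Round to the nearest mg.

τ/t½ = 66/26 ≈ 2.5385, so f = (1/2)^(66/26) ≈ 0.172126.
Cmin,ss = (D/Vd)·f/(1−f), so D = Cmin,ss·Vd·(1−f)/f.
D = 17 × 62 × (1−f)/f ≈ 17 × 62 × 4.80970 ≈ 5069.42 mg.

5069 mg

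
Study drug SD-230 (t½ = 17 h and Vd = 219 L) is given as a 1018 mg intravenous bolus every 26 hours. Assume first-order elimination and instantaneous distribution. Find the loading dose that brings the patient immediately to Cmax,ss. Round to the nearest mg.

f = (1/2)^(26/17) ≈ 0.346419; accumulation ratio R = 1/(1−f) ≈ 1.53003.
Loading dose to hit Cmax,ss on first dose: D_load = D_maint·R ≈ 1018 × 1.53003 ≈ 1557.57 mg.

1558 mg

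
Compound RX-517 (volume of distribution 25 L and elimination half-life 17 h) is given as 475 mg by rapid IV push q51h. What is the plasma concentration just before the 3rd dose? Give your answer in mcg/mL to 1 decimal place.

2.7 mcg/mL

f = (1/2)^(τ/t½) = (1/2)^(51/17) ≈ 0.1250.
C₀ = D/Vd = 475/25 ≈ 19.000 mcg/mL.
Before the 3rd dose, 2 doses have been given. Superposition: Cmin = C₀·(f + f²).
≈ 19.000 × (0.1250 + 0.0156) ≈ 19.000 × 0.1406 ≈ 2.671 mcg/mL.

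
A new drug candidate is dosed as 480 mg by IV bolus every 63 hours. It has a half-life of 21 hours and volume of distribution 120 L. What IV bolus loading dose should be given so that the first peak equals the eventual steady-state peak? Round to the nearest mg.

549 mg

f = (1/2)^(63/21) ≈ 0.125000; accumulation ratio R = 1/(1−f) ≈ 1.14286.
Loading dose to hit Cmax,ss on first dose: D_load = D_maint·R ≈ 480 × 1.14286 ≈ 548.57 mg.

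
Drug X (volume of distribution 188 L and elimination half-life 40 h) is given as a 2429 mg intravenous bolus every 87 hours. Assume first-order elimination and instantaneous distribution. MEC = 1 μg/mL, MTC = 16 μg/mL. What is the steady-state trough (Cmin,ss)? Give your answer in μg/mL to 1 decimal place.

Over one 87-h interval, 87/40 ≈ 2.175 half-lives elapse, leaving f ≈ 0.2214 of each dose.
At steady state, accumulation factor R = 1/(1 − e^(−kτ)) ≈ 1.2844.
Single-dose peak C₀ = D/Vd = 2429/188 ≈ 12.920 μg/mL.
Cmax,ss = C₀/(1 − f) ≈ 12.920/0.7786 ≈ 16.594 μg/mL.
One interval later, Cmin,ss = Cmax,ss·e^(−kτ) ≈ 16.594 × 0.2214 ≈ 3.674 μg/mL.
Trough 3.7 μg/mL vs MEC 1 μg/mL: adequate.

3.7 μg/mL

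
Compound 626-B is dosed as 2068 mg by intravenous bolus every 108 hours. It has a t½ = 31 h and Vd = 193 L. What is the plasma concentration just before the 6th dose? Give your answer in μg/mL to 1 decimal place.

f = (1/2)^(τ/t½) = (1/2)^(108/31) ≈ 0.0894.
C₀ = D/Vd = 2068/193 ≈ 10.715 μg/mL.
Before the 6th dose, 5 doses have been given. Superposition: Cmin = C₀·(f + f² + … + f^5).
≈ 10.715 × (0.0894 + 0.0080 + 0.0007 + 0.0001 + 0.0000) ≈ 10.715 × 0.0982 ≈ 1.052 μg/mL.

1.1 μg/mL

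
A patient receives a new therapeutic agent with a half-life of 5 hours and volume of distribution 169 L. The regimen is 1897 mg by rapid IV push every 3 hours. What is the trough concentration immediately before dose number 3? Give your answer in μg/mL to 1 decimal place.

f = (1/2)^(τ/t½) = (1/2)^(3/5) ≈ 0.6598.
C₀ = D/Vd = 1897/169 ≈ 11.225 μg/mL.
Before the 3rd dose, 2 doses have been given. Superposition: Cmin = C₀·(f + f²).
≈ 11.225 × (0.6598 + 0.4353) ≈ 11.225 × 1.0951 ≈ 12.292 μg/mL.

12.3 μg/mL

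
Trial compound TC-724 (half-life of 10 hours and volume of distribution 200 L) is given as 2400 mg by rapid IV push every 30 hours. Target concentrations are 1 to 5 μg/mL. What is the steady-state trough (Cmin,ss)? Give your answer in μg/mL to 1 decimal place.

The dosing interval is 3 half-lives, so f = 2^(−3) = 0.125.
Accumulation ratio R = 1/(1 − f) = 1/0.875 = 8/7.
Single-dose peak C₀ = D/Vd = 2400/200 = 12 μg/mL.
Steady-state peak Cmax,ss = C₀·R = 12 × 8/7 ≈ 13.714 μg/mL.
Steady-state trough Cmin,ss = Cmax,ss·f ≈ 13.714 × 0.125 ≈ 1.714 μg/mL.
Trough 1.7 μg/mL vs MEC 1 μg/mL: adequate.

1.7 μg/mL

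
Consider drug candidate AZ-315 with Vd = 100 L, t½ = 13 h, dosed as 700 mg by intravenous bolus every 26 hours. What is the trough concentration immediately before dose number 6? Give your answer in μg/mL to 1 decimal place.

f = (1/2)^(τ/t½) = (1/2)^(26/13) ≈ 0.2500.
C₀ = D/Vd = 700/100 ≈ 7.000 μg/mL.
Before the 6th dose, 5 doses have been given. Superposition: Cmin = C₀·(f + f² + … + f^5).
≈ 7.000 × (0.2500 + 0.0625 + 0.0156 + 0.0039 + 0.0010) ≈ 7.000 × 0.3330 ≈ 2.331 μg/mL.

2.3 μg/mL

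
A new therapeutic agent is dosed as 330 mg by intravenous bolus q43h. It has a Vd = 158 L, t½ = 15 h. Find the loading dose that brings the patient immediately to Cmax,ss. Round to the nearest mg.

382 mg

f = (1/2)^(43/15) ≈ 0.137103; accumulation ratio R = 1/(1−f) ≈ 1.15889.
Loading dose to hit Cmax,ss on first dose: D_load = D_maint·R ≈ 330 × 1.15889 ≈ 382.43 mg.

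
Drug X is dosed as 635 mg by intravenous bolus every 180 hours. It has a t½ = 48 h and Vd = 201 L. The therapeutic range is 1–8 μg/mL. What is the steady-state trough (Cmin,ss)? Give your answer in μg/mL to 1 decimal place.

Over one 180-h interval, 180/48 ≈ 3.75 half-lives elapse, leaving f ≈ 0.0743 of each dose.
At steady state, accumulation factor R = 1/(1 − e^(−kτ)) ≈ 1.0803.
Each bolus raises the concentration by D/Vd = 635/201 ≈ 3.159 μg/mL.
Cmax,ss = C₀/(1 − f) ≈ 3.159/0.9257 ≈ 3.413 μg/mL.
Steady-state trough Cmin,ss = Cmax,ss·f ≈ 3.413 × 0.0743 ≈ 0.254 μg/mL.
Trough 0.3 μg/mL vs MEC 1 μg/mL: subtherapeutic.

0.3 μg/mL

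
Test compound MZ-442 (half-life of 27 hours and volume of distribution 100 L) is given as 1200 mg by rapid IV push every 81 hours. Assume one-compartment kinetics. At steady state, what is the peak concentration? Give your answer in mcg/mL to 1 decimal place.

13.7 mcg/mL

The dosing interval is 3 half-lives, so f = 2^(−3) = 0.125.
Accumulation ratio R = 1/(1 − f) = 1/0.875 = 8/7.
Single-dose peak C₀ = D/Vd = 1200/100 = 12 mcg/mL.
Steady-state peak Cmax,ss = C₀·R = 12 × 8/7 ≈ 13.714 mcg/mL.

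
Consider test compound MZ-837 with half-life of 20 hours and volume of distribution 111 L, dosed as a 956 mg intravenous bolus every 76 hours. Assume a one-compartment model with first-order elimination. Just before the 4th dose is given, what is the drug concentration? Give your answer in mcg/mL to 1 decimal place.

f = (1/2)^(τ/t½) = (1/2)^(76/20) ≈ 0.0718.
C₀ = D/Vd = 956/111 ≈ 8.613 mcg/mL.
Before the 4th dose, 3 doses have been given. Superposition: Cmin = C₀·(f + f² + … + f^3).
≈ 8.613 × (0.0718 + 0.0052 + 0.0004) ≈ 8.613 × 0.0774 ≈ 0.667 mcg/mL.

0.7 mcg/mL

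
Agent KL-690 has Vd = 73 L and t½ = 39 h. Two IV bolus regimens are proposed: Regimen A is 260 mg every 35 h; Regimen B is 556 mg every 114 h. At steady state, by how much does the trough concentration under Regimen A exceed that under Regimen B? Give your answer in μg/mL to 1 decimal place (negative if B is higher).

Regimen A: f = (1/2)^(35/39) ≈ 0.5368; Cmin,ss = (260/73)·f/(1−f) ≈ 4.128 μg/mL.
Regimen B: f = (1/2)^(114/39) ≈ 0.1318; Cmin,ss = (556/73)·f/(1−f) ≈ 1.156 μg/mL.
Difference ≈ 4.128 − 1.156 ≈ 2.972 μg/mL.

3.0 μg/mL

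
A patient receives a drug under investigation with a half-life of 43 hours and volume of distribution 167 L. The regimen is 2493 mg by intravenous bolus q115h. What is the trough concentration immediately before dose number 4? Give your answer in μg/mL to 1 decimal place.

2.8 μg/mL

f = (1/2)^(τ/t½) = (1/2)^(115/43) ≈ 0.1566.
C₀ = D/Vd = 2493/167 ≈ 14.928 μg/mL.
Before the 4th dose, 3 doses have been given. Superposition: Cmin = C₀·(f + f² + … + f^3).
≈ 14.928 × (0.1566 + 0.0245 + 0.0038) ≈ 14.928 × 0.1849 ≈ 2.760 μg/mL.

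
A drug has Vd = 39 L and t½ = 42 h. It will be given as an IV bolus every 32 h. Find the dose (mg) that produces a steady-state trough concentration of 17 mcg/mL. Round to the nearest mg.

461 mg

τ/t½ = 32/42 ≈ 0.7619, so f = (1/2)^(32/42) ≈ 0.589717.
Cmin,ss = (D/Vd)·f/(1−f), so D = Cmin,ss·Vd·(1−f)/f.
D = 17 × 39 × (1−f)/f ≈ 17 × 39 × 0.69573 ≈ 461.27 mg.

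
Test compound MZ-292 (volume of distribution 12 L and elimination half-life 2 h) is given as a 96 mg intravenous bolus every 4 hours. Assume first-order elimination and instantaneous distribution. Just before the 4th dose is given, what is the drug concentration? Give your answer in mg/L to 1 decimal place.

f = (1/2)^(τ/t½) = (1/2)^(4/2) ≈ 0.2500.
C₀ = D/Vd = 96/12 ≈ 8.000 mg/L.
Before the 4th dose, 3 doses have been given. Superposition: Cmin = C₀·(f + f² + … + f^3).
≈ 8.000 × (0.2500 + 0.0625 + 0.0156) ≈ 8.000 × 0.3281 ≈ 2.625 mg/L.

2.6 mg/L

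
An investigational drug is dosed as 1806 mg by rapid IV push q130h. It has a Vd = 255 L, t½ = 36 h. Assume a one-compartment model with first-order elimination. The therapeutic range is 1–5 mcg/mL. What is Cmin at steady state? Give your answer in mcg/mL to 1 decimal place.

k = ln2/t½ = ln2/36 ≈ 0.019254 h⁻¹; fraction remaining f = e^(−kτ) = e^(−0.019254×130) ≈ 0.0818.
At steady state, accumulation factor R = 1/(1 − e^(−kτ)) ≈ 1.0891.
Each bolus raises the concentration by D/Vd = 1806/255 ≈ 7.082 mcg/mL.
Cmax,ss = C₀/(1 − f) ≈ 7.082/0.9182 ≈ 7.713 mcg/mL.
One interval later, Cmin,ss = Cmax,ss·e^(−kτ) ≈ 7.713 × 0.0818 ≈ 0.631 mcg/mL.
Trough 0.6 mcg/mL vs MEC 1 mcg/mL: subtherapeutic.

0.6 mcg/mL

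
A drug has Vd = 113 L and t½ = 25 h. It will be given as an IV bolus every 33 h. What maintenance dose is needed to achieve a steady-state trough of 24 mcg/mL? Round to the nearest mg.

4059 mg

τ/t½ = 33/25 ≈ 1.32, so f = (1/2)^(33/25) ≈ 0.400535.
Cmin,ss = (D/Vd)·f/(1−f), so D = Cmin,ss·Vd·(1−f)/f.
D = 24 × 113 × (1−f)/f ≈ 24 × 113 × 1.49666 ≈ 4058.94 mg.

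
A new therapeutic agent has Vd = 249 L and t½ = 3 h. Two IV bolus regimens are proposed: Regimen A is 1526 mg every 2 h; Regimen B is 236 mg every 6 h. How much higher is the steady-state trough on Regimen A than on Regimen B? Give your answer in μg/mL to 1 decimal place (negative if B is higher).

Regimen A: f = (1/2)^(2/3) ≈ 0.6300; Cmin,ss = (1526/249)·f/(1−f) ≈ 10.435 μg/mL.
Regimen B: f = (1/2)^(6/3) ≈ 0.2500; Cmin,ss = (236/249)·f/(1−f) ≈ 0.316 μg/mL.
Difference ≈ 10.435 − 0.316 ≈ 10.119 μg/mL.

10.1 μg/mL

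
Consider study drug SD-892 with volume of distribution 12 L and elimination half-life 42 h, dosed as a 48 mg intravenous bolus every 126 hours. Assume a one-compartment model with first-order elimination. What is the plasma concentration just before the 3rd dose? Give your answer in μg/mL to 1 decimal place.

f = (1/2)^(τ/t½) = (1/2)^(126/42) ≈ 0.1250.
C₀ = D/Vd = 48/12 ≈ 4.000 μg/mL.
Before the 3rd dose, 2 doses have been given. Superposition: Cmin = C₀·(f + f²).
≈ 4.000 × (0.1250 + 0.0156) ≈ 4.000 × 0.1406 ≈ 0.562 μg/mL.

0.6 μg/mL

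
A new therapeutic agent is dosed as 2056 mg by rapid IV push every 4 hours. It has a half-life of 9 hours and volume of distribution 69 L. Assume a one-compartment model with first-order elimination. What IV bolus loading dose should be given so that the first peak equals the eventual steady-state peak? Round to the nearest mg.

f = (1/2)^(4/9) ≈ 0.734867; accumulation ratio R = 1/(1−f) ≈ 3.77169.
Loading dose to hit Cmax,ss on first dose: D_load = D_maint·R ≈ 2056 × 3.77169 ≈ 7754.59 mg.

7755 mg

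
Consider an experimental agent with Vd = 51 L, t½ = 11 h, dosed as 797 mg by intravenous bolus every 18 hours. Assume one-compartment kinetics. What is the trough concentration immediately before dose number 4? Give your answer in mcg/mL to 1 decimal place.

7.2 mcg/mL

f = (1/2)^(τ/t½) = (1/2)^(18/11) ≈ 0.3217.
C₀ = D/Vd = 797/51 ≈ 15.627 mcg/mL.
Before the 4th dose, 3 doses have been given. Superposition: Cmin = C₀·(f + f² + … + f^3).
≈ 15.627 × (0.3217 + 0.1035 + 0.0333) ≈ 15.627 × 0.4585 ≈ 7.165 mcg/mL.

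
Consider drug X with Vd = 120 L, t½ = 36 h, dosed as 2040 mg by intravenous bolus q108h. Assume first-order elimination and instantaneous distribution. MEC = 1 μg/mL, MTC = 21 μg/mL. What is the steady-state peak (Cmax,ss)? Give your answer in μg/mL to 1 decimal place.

τ = 108 h = 3 half-lives, so f = (1/2)^3 = 0.125.
At steady state, R = 1/(1 − 0.125) = 8/7.
Single-dose peak C₀ = D/Vd = 2040/120 = 17 μg/mL.
Steady-state peak Cmax,ss = C₀·R = 17 × 8/7 ≈ 19.429 μg/mL.
Peak 19.4 μg/mL vs MTC 21 μg/mL: below toxic threshold.

19.4 μg/mL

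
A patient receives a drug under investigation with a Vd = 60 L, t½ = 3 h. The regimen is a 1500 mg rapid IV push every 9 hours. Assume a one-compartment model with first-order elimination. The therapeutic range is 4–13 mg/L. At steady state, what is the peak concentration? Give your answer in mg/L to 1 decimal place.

28.6 mg/L

The dosing interval is 3 half-lives, so f = 2^(−3) = 0.125.
At steady state, R = 1/(1 − 0.125) = 8/7.
Single-dose peak C₀ = D/Vd = 1500/60 = 25 mg/L.
Steady-state peak Cmax,ss = C₀·R = 25 × 8/7 ≈ 28.571 mg/L.
Peak 28.6 mg/L vs MTC 13 mg/L: exceeds toxic threshold.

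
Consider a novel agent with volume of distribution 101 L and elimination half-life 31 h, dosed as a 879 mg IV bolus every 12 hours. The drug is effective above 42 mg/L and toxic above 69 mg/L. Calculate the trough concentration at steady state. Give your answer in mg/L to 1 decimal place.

28.3 mg/L

τ/t½ = 12/31 ≈ 0.3871, so fraction remaining f = (1/2)^(12/31) ≈ 0.7647.
Accumulation ratio R = 1/(1 − f) ≈ 1/0.2353 ≈ 4.2499.
Each bolus raises the concentration by D/Vd = 879/101 ≈ 8.703 mg/L.
Cmax,ss = C₀/(1 − f) ≈ 8.703/0.2353 ≈ 36.987 mg/L.
Steady-state trough Cmin,ss = Cmax,ss·f ≈ 36.987 × 0.7647 ≈ 28.284 mg/L.
Trough 28.3 mg/L vs MEC 42 mg/L: subtherapeutic.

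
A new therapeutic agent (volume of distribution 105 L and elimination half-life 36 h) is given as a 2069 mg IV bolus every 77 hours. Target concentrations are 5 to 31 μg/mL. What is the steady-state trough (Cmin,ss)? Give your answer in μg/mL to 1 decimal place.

Over one 77-h interval, 77/36 ≈ 2.1389 half-lives elapse, leaving f ≈ 0.2271 of each dose.
Single-dose peak C₀ = D/Vd = 2069/105 ≈ 19.705 μg/mL.
Steady-state trough Cmin,ss = C₀·f/(1−f) ≈ 19.705 × 0.2271/0.7729 ≈ 5.790 μg/mL.
Trough 5.8 μg/mL vs MEC 5 μg/mL: adequate.

5.8 μg/mL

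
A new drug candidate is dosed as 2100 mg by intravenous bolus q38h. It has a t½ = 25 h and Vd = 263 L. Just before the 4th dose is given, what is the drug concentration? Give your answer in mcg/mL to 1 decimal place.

f = (1/2)^(τ/t½) = (1/2)^(38/25) ≈ 0.3487.
C₀ = D/Vd = 2100/263 ≈ 7.985 mcg/mL.
Before the 4th dose, 3 doses have been given. Superposition: Cmin = C₀·(f + f² + … + f^3).
≈ 7.985 × (0.3487 + 0.1216 + 0.0424) ≈ 7.985 × 0.5127 ≈ 4.094 mcg/mL.

4.1 mcg/mL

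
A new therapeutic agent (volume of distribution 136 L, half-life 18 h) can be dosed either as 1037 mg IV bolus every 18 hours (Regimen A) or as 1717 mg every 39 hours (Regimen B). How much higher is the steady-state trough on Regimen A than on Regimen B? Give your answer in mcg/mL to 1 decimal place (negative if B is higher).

Regimen A: f = (1/2)^(18/18) ≈ 0.5000; Cmin,ss = (1037/136)·f/(1−f) ≈ 7.625 mcg/mL.
Regimen B: f = (1/2)^(39/18) ≈ 0.2227; Cmin,ss = (1717/136)·f/(1−f) ≈ 3.617 mcg/mL.
Difference ≈ 7.625 − 3.617 ≈ 4.008 mcg/mL.

4.0 mcg/mL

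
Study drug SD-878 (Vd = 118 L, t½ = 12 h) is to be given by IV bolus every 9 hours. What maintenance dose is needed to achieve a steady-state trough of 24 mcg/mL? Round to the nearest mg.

1931 mg

τ/t½ = 9/12 ≈ 0.75, so f = (1/2)^(9/12) ≈ 0.594604.
Cmin,ss = (D/Vd)·f/(1−f), so D = Cmin,ss·Vd·(1−f)/f.
D = 24 × 118 × (1−f)/f ≈ 24 × 118 × 0.68179 ≈ 1930.83 mg.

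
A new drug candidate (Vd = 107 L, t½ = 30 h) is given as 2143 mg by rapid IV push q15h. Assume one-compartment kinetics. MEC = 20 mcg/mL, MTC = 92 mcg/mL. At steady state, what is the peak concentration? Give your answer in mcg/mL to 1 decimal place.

k = ln2/t½ = ln2/30 ≈ 0.023105 h⁻¹; fraction remaining f = e^(−kτ) = e^(−0.023105×15) ≈ 0.7071.
At steady state, accumulation factor R = 1/(1 − e^(−kτ)) ≈ 3.4141.
Single-dose peak C₀ = D/Vd = 2143/107 ≈ 20.028 mcg/mL.
Steady-state peak Cmax,ss = C₀·R ≈ 20.028 × 3.4141 ≈ 68.378 mcg/mL.
Peak 68.4 mcg/mL vs MTC 92 mcg/mL: below toxic threshold.

68.4 mcg/mL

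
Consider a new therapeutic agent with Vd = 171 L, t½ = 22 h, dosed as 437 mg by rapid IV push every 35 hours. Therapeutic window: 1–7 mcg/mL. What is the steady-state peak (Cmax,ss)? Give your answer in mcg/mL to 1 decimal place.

3.8 mcg/mL

Over one 35-h interval, 35/22 ≈ 1.5909 half-lives elapse, leaving f ≈ 0.3320 of each dose.
At steady state, accumulation factor R = 1/(1 − e^(−kτ)) ≈ 1.4970.
Each bolus raises the concentration by D/Vd = 437/171 ≈ 2.556 mcg/mL.
Steady-state peak Cmax,ss = C₀·R ≈ 2.556 × 1.4970 ≈ 3.826 mcg/mL.
Peak 3.8 mcg/mL vs MTC 7 mcg/mL: below toxic threshold.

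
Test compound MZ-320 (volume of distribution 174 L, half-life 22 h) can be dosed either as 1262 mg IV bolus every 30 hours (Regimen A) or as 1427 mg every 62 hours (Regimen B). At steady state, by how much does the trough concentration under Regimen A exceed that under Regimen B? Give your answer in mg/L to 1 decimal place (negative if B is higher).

3.3 mg/L

Regimen A: f = (1/2)^(30/22) ≈ 0.3886; Cmin,ss = (1262/174)·f/(1−f) ≈ 4.610 mg/L.
Regimen B: f = (1/2)^(62/22) ≈ 0.1418; Cmin,ss = (1427/174)·f/(1−f) ≈ 1.355 mg/L.
Difference ≈ 4.610 − 1.355 ≈ 3.255 mg/L.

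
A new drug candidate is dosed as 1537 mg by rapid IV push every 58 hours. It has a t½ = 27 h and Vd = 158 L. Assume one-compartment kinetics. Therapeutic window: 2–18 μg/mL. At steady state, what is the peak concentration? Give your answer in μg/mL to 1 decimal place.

12.6 μg/mL

Over one 58-h interval, 58/27 ≈ 2.1481 half-lives elapse, leaving f ≈ 0.2256 of each dose.
Accumulation ratio R = 1/(1 − f) ≈ 1/0.7744 ≈ 1.2913.
Single-dose peak C₀ = D/Vd = 1537/158 ≈ 9.728 μg/mL.
Steady-state peak Cmax,ss = C₀·R ≈ 9.728 × 1.2913 ≈ 12.562 μg/mL.
Peak 12.6 μg/mL vs MTC 18 μg/mL: below toxic threshold.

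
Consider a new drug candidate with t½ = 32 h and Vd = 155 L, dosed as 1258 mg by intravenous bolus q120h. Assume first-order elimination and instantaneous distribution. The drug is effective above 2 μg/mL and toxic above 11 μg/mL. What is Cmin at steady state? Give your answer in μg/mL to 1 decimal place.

0.7 μg/mL

Over one 120-h interval, 120/32 ≈ 3.75 half-lives elapse, leaving f ≈ 0.0743 of each dose.
Accumulation ratio R = 1/(1 − f) ≈ 1/0.9257 ≈ 1.0803.
Single-dose peak C₀ = D/Vd = 1258/155 ≈ 8.116 μg/mL.
Steady-state peak Cmax,ss = C₀·R ≈ 8.116 × 1.0803 ≈ 8.768 μg/mL.
One interval later, Cmin,ss = Cmax,ss·e^(−kτ) ≈ 8.768 × 0.0743 ≈ 0.651 μg/mL.
Trough 0.7 μg/mL vs MEC 2 μg/mL: subtherapeutic.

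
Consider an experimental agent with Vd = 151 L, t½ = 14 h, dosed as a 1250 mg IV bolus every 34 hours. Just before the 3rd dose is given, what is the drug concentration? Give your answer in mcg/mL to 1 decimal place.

1.8 mcg/mL

f = (1/2)^(τ/t½) = (1/2)^(34/14) ≈ 0.1857.
C₀ = D/Vd = 1250/151 ≈ 8.278 mcg/mL.
Before the 3rd dose, 2 doses have been given. Superposition: Cmin = C₀·(f + f²).
≈ 8.278 × (0.1857 + 0.0345) ≈ 8.278 × 0.2202 ≈ 1.823 mcg/mL.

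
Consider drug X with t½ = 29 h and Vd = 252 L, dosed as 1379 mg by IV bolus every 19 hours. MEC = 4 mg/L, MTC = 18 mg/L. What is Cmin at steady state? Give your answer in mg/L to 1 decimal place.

9.5 mg/L

Over one 19-h interval, 19/29 ≈ 0.65517 half-lives elapse, leaving f ≈ 0.6350 of each dose.
Single-dose peak C₀ = D/Vd = 1379/252 ≈ 5.472 mg/L.
Steady-state trough Cmin,ss = C₀·f/(1−f) ≈ 5.472 × 0.6350/0.3650 ≈ 9.520 mg/L.
Trough 9.5 mg/L vs MEC 4 mg/L: adequate.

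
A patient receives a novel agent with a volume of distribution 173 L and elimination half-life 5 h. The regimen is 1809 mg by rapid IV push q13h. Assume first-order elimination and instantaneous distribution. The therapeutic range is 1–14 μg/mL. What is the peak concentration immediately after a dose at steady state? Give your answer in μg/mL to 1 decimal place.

12.5 μg/mL

τ/t½ = 13/5 ≈ 2.6, so fraction remaining f = (1/2)^(13/5) ≈ 0.1649.
At steady state, accumulation factor R = 1/(1 − e^(−kτ)) ≈ 1.1975.
Each bolus raises the concentration by D/Vd = 1809/173 ≈ 10.457 μg/mL.
Steady-state peak Cmax,ss = C₀·R ≈ 10.457 × 1.1975 ≈ 12.522 μg/mL.
Peak 12.5 μg/mL vs MTC 14 μg/mL: below toxic threshold.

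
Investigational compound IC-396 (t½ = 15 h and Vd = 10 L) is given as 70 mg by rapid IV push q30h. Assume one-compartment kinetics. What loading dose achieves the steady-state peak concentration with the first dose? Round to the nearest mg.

93 mg

f = (1/2)^(30/15) ≈ 0.250000; accumulation ratio R = 1/(1−f) ≈ 1.33333.
Loading dose to hit Cmax,ss on first dose: D_load = D_maint·R ≈ 70 × 1.33333 ≈ 93.33 mg.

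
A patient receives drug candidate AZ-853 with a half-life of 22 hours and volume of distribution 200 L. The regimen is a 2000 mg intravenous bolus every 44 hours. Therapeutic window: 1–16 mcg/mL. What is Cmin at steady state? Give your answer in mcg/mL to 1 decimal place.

τ = 44 h = 2 half-lives, so f = (1/2)^2 = 0.25.
At steady state, R = 1/(1 − 0.25) = 4/3.
Single-dose peak C₀ = D/Vd = 2000/200 = 10 mcg/mL.
Steady-state peak Cmax,ss = C₀·R = 10 × 4/3 ≈ 13.333 mcg/mL.
Steady-state trough Cmin,ss = Cmax,ss·f ≈ 13.333 × 0.25 ≈ 3.333 mcg/mL.
Trough 3.3 mcg/mL vs MEC 1 mcg/mL: adequate.

3.3 mcg/mL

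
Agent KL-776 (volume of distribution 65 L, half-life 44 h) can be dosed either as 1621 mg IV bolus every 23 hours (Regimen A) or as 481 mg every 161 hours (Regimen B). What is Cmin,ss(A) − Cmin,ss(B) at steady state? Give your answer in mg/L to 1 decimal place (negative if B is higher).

56.5 mg/L

Regimen A: f = (1/2)^(23/44) ≈ 0.6961; Cmin,ss = (1621/65)·f/(1−f) ≈ 57.123 mg/L.
Regimen B: f = (1/2)^(161/44) ≈ 0.0792; Cmin,ss = (481/65)·f/(1−f) ≈ 0.636 mg/L.
Difference ≈ 57.123 − 0.636 ≈ 56.487 mg/L.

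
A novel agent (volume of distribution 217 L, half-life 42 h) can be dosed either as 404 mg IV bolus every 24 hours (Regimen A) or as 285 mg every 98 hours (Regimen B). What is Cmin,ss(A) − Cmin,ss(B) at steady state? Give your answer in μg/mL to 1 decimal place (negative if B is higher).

3.5 μg/mL

Regimen A: f = (1/2)^(24/42) ≈ 0.6730; Cmin,ss = (404/217)·f/(1−f) ≈ 3.832 μg/mL.
Regimen B: f = (1/2)^(98/42) ≈ 0.1984; Cmin,ss = (285/217)·f/(1−f) ≈ 0.325 μg/mL.
Difference ≈ 3.832 − 0.325 ≈ 3.507 μg/mL.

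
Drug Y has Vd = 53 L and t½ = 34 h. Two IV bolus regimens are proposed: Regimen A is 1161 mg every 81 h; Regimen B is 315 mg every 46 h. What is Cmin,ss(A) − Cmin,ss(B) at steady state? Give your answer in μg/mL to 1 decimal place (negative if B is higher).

Regimen A: f = (1/2)^(81/34) ≈ 0.1918; Cmin,ss = (1161/53)·f/(1−f) ≈ 5.199 μg/mL.
Regimen B: f = (1/2)^(46/34) ≈ 0.3915; Cmin,ss = (315/53)·f/(1−f) ≈ 3.824 μg/mL.
Difference ≈ 5.199 − 3.824 ≈ 1.375 μg/mL.

1.4 μg/mL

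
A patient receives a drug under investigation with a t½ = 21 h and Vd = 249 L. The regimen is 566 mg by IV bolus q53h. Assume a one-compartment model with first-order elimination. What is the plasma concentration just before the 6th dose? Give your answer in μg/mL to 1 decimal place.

f = (1/2)^(τ/t½) = (1/2)^(53/21) ≈ 0.1739.
C₀ = D/Vd = 566/249 ≈ 2.273 μg/mL.
Before the 6th dose, 5 doses have been given. Superposition: Cmin = C₀·(f + f² + … + f^5).
≈ 2.273 × (0.1739 + 0.0302 + 0.0053 + 0.0009 + 0.0002) ≈ 2.273 × 0.2105 ≈ 0.478 μg/mL.

0.5 μg/mL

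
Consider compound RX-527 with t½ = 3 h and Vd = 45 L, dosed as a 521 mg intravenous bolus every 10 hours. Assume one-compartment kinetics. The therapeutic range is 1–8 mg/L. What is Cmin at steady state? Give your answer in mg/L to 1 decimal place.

k = ln2/t½ = ln2/3 ≈ 0.231049 h⁻¹; fraction remaining f = e^(−kτ) = e^(−0.231049×10) ≈ 0.0992.
At steady state, accumulation factor R = 1/(1 − e^(−kτ)) ≈ 1.1101.
Each bolus raises the concentration by D/Vd = 521/45 ≈ 11.578 mg/L.
Steady-state peak Cmax,ss = C₀·R ≈ 11.578 × 1.1101 ≈ 12.853 mg/L.
One interval later, Cmin,ss = Cmax,ss·e^(−kτ) ≈ 12.853 × 0.0992 ≈ 1.275 mg/L.
Trough 1.3 mg/L vs MEC 1 mg/L: adequate.

1.3 mg/L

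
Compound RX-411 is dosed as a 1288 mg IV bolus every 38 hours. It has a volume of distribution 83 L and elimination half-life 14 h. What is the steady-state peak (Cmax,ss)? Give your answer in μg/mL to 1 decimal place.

18.3 μg/mL

Over one 38-h interval, 38/14 ≈ 2.7143 half-lives elapse, leaving f ≈ 0.1524 of each dose.
At steady state, accumulation factor R = 1/(1 − e^(−kτ)) ≈ 1.1798.
Single-dose peak C₀ = D/Vd = 1288/83 ≈ 15.518 μg/mL.
Cmax,ss = C₀/(1 − f) ≈ 15.518/0.8476 ≈ 18.308 μg/mL.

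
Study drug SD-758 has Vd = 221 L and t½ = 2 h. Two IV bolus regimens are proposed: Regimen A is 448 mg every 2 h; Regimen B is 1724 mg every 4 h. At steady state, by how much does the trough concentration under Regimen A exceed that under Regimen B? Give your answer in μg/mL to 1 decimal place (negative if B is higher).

-0.6 μg/mL

Regimen A: f = (1/2)^(2/2) ≈ 0.5000; Cmin,ss = (448/221)·f/(1−f) ≈ 2.027 μg/mL.
Regimen B: f = (1/2)^(4/2) ≈ 0.2500; Cmin,ss = (1724/221)·f/(1−f) ≈ 2.600 μg/mL.
Difference ≈ 2.027 − 2.600 ≈ -0.573 μg/mL.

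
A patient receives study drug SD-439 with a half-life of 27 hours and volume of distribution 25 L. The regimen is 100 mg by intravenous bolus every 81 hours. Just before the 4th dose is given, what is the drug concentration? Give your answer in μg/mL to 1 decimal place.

f = (1/2)^(τ/t½) = (1/2)^(81/27) ≈ 0.1250.
C₀ = D/Vd = 100/25 ≈ 4.000 μg/mL.
Before the 4th dose, 3 doses have been given. Superposition: Cmin = C₀·(f + f² + … + f^3).
≈ 4.000 × (0.1250 + 0.0156 + 0.0020) ≈ 4.000 × 0.1426 ≈ 0.570 μg/mL.

0.6 μg/mL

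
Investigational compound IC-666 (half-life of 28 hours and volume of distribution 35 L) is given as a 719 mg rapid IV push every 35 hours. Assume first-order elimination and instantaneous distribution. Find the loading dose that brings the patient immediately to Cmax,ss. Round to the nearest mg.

f = (1/2)^(35/28) ≈ 0.420448; accumulation ratio R = 1/(1−f) ≈ 1.72547.
Loading dose to hit Cmax,ss on first dose: D_load = D_maint·R ≈ 719 × 1.72547 ≈ 1240.61 mg.

1241 mg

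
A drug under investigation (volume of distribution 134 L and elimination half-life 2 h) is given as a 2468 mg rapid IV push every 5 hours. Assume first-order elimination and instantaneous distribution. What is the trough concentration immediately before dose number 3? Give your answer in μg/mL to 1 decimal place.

3.8 μg/mL

f = (1/2)^(τ/t½) = (1/2)^(5/2) ≈ 0.1768.
C₀ = D/Vd = 2468/134 ≈ 18.418 μg/mL.
Before the 3rd dose, 2 doses have been given. Superposition: Cmin = C₀·(f + f²).
≈ 18.418 × (0.1768 + 0.0313) ≈ 18.418 × 0.2081 ≈ 3.833 μg/mL.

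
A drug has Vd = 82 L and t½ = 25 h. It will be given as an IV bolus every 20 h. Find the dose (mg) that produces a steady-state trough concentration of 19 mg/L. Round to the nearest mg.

1155 mg

τ/t½ = 20/25 ≈ 0.8, so f = (1/2)^(20/25) ≈ 0.574349.
Cmin,ss = (D/Vd)·f/(1−f), so D = Cmin,ss·Vd·(1−f)/f.
D = 19 × 82 × (1−f)/f ≈ 19 × 82 × 0.74110 ≈ 1154.63 mg.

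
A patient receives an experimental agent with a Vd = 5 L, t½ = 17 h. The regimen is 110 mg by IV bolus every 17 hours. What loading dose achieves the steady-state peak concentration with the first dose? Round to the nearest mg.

220 mg

f = (1/2)^(17/17) ≈ 0.500000; accumulation ratio R = 1/(1−f) ≈ 2.00000.
Loading dose to hit Cmax,ss on first dose: D_load = D_maint·R ≈ 110 × 2.00000 ≈ 220.00 mg.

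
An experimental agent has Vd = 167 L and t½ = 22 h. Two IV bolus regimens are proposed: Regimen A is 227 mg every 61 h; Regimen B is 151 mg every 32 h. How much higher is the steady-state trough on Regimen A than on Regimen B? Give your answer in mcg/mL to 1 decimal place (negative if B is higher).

-0.3 mcg/mL

Regimen A: f = (1/2)^(61/22) ≈ 0.1463; Cmin,ss = (227/167)·f/(1−f) ≈ 0.233 mcg/mL.
Regimen B: f = (1/2)^(32/22) ≈ 0.3649; Cmin,ss = (151/167)·f/(1−f) ≈ 0.520 mcg/mL.
Difference ≈ 0.233 − 0.520 ≈ -0.287 mcg/mL.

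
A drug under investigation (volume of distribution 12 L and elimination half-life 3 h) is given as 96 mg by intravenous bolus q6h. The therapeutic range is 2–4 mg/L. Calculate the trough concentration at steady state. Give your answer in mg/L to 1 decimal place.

τ = 6 h = 2 half-lives, so f = (1/2)^2 = 0.25.
At steady state, R = 1/(1 − 0.25) = 4/3.
Single-dose peak C₀ = D/Vd = 96/12 = 8 mg/L.
Steady-state peak Cmax,ss = C₀·R = 8 × 4/3 ≈ 10.667 mg/L.
Steady-state trough Cmin,ss = Cmax,ss·f ≈ 10.667 × 0.25 ≈ 2.667 mg/L.
Trough 2.7 mg/L vs MEC 2 mg/L: adequate.

2.7 mg/L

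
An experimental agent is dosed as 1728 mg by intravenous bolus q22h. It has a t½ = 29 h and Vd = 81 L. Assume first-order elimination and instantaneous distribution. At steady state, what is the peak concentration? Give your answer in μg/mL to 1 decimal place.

52.2 μg/mL

Over one 22-h interval, 22/29 ≈ 0.75862 half-lives elapse, leaving f ≈ 0.5911 of each dose.
Accumulation ratio R = 1/(1 − f) ≈ 1/0.4089 ≈ 2.4456.
Each bolus raises the concentration by D/Vd = 1728/81 ≈ 21.333 μg/mL.
Steady-state peak Cmax,ss = C₀·R ≈ 21.333 × 2.4456 ≈ 52.172 μg/mL.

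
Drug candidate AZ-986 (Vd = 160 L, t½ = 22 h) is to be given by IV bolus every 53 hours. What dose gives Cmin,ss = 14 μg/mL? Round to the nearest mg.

9658 mg

τ/t½ = 53/22 ≈ 2.4091, so f = (1/2)^(53/22) ≈ 0.188274.
Cmin,ss = (D/Vd)·f/(1−f), so D = Cmin,ss·Vd·(1−f)/f.
D = 14 × 160 × (1−f)/f ≈ 14 × 160 × 4.31141 ≈ 9657.56 mg.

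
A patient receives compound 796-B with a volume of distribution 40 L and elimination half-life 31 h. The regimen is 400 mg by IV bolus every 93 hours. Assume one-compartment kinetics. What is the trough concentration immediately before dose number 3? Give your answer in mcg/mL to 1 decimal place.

1.4 mcg/mL

f = (1/2)^(τ/t½) = (1/2)^(93/31) ≈ 0.1250.
C₀ = D/Vd = 400/40 ≈ 10.000 mcg/mL.
Before the 3rd dose, 2 doses have been given. Superposition: Cmin = C₀·(f + f²).
≈ 10.000 × (0.1250 + 0.0156) ≈ 10.000 × 0.1406 ≈ 1.406 mcg/mL.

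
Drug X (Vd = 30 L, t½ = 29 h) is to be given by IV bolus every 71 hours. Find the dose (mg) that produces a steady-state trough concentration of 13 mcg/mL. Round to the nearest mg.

τ/t½ = 71/29 ≈ 2.4483, so f = (1/2)^(71/29) ≈ 0.183230.
Cmin,ss = (D/Vd)·f/(1−f), so D = Cmin,ss·Vd·(1−f)/f.
D = 13 × 30 × (1−f)/f ≈ 13 × 30 × 4.45762 ≈ 1738.47 mg.

1738 mg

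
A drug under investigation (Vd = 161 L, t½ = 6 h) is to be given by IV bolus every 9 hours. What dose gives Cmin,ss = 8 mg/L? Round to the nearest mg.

τ/t½ = 9/6 ≈ 1.5, so f = (1/2)^(9/6) ≈ 0.353553.
Cmin,ss = (D/Vd)·f/(1−f), so D = Cmin,ss·Vd·(1−f)/f.
D = 8 × 161 × (1−f)/f ≈ 8 × 161 × 1.82843 ≈ 2355.02 mg.

2355 mg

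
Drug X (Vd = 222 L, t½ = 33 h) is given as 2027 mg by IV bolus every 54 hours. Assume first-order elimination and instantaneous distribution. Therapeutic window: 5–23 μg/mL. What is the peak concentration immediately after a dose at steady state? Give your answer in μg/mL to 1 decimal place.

k = ln2/t½ = ln2/33 ≈ 0.021004 h⁻¹; fraction remaining f = e^(−kτ) = e^(−0.021004×54) ≈ 0.3217.
At steady state, accumulation factor R = 1/(1 − e^(−kτ)) ≈ 1.4743.
Each bolus raises the concentration by D/Vd = 2027/222 ≈ 9.131 μg/mL.
Steady-state peak Cmax,ss = C₀·R ≈ 9.131 × 1.4743 ≈ 13.462 μg/mL.
Peak 13.5 μg/mL vs MTC 23 μg/mL: below toxic threshold.

13.5 μg/mL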